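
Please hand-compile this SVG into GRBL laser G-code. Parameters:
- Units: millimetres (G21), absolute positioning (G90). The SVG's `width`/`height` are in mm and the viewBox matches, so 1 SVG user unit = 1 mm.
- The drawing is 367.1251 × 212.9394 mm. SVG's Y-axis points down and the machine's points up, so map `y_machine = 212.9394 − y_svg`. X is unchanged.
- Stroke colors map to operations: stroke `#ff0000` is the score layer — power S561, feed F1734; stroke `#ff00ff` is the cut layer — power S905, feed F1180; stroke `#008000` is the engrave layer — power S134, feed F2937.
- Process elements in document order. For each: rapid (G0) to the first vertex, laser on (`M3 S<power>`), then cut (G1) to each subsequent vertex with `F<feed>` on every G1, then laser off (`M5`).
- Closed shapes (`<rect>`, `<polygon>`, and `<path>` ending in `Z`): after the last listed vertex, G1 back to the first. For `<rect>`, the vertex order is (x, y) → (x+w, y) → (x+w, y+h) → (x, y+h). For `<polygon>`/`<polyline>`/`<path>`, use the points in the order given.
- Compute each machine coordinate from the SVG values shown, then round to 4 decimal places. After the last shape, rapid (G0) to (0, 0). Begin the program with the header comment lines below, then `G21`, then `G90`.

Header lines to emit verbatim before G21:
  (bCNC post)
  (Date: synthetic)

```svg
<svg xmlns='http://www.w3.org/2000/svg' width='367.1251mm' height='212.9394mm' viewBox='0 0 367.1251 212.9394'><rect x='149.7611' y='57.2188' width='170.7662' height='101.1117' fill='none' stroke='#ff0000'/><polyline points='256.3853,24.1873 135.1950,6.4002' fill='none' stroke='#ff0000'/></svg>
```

1 u = 1 mm; y_m = 212.9394 − y.

[1] `<rect>` rectangle, #ff0000→score S561 F1734: (149.7611,155.7206) → (320.5273,155.7206) → (320.5273,54.6089) → (149.7611,54.6089) → (149.7611,155.7206) (closed)

[2] `<polyline>` line segment, #ff0000→score S561 F1734: (256.3853,188.7521) → (135.1950,206.5392)

(bCNC post)
(Date: synthetic)
G21
G90
G0 X149.7611 Y155.7206
M3 S561
G1 X320.5273 Y155.7206 F1734
G1 X320.5273 Y54.6089 F1734
G1 X149.7611 Y54.6089 F1734
G1 X149.7611 Y155.7206 F1734
M5
G0 X256.3853 Y188.7521
M3 S561
G1 X135.1950 Y206.5392 F1734
M5
G0 X0.0000 Y0.0000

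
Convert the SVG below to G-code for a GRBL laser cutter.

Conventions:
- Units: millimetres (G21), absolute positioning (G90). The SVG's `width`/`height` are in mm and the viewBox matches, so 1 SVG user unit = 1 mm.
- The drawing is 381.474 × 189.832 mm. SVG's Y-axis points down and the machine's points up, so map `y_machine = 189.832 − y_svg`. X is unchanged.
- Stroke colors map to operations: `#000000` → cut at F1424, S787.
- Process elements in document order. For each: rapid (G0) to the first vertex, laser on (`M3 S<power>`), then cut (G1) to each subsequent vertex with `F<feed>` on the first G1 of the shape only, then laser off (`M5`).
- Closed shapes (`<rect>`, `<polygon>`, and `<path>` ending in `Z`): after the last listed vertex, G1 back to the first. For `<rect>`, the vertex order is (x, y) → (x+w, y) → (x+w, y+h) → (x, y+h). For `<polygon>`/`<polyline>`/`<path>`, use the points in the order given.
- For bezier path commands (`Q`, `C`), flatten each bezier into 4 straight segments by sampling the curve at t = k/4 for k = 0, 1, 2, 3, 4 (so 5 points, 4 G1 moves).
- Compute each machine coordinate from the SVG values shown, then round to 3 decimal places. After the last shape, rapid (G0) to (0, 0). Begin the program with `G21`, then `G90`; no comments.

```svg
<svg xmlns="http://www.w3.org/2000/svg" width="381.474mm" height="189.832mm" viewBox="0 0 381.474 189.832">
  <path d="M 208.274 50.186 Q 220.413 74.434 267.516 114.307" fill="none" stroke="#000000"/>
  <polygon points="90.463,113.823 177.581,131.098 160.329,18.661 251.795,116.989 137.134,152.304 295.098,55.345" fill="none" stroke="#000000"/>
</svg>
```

G21
G90
G0 X208.274 Y139.646
M3 S787
G1 X216.529 Y126.545 F1424
G1 X229.154 Y111.492
G1 X246.150 Y94.485
G1 X267.516 Y75.525
M5
G0 X90.463 Y76.009
M3 S787
G1 X177.581 Y58.734 F1424
G1 X160.329 Y171.171
G1 X251.795 Y72.843
G1 X137.134 Y37.528
G1 X295.098 Y134.487
G1 X90.463 Y76.009
M5
G0 X0.000 Y0.000

viewBox `0 0 381.474 189.832` with mm width/height → 1 unit = 1 mm. Flip: y_m = 189.832 − y_svg.

**Shape 1** — `<path>` quadratic bezier, stroke `#000000` → cut (S787, F1424). Control points (SVG): P0=(208.274,50.186), P1=(220.413,74.434), P2=(267.516,114.307); sampled at t=k/4. Machine vertices: (208.274,139.646) → (216.529,126.545) → (229.154,111.492) → (246.150,94.485) → (267.516,75.525). Open path.

**Shape 2** — `<polygon>` closed polygon, stroke `#000000` → cut (S787, F1424). Machine vertices: (90.463,76.009) → (177.581,58.734) → (160.329,171.171) → (251.795,72.843) → (137.134,37.528) → (295.098,134.487) → (90.463,76.009). Closed: final G1 returns to the first vertex.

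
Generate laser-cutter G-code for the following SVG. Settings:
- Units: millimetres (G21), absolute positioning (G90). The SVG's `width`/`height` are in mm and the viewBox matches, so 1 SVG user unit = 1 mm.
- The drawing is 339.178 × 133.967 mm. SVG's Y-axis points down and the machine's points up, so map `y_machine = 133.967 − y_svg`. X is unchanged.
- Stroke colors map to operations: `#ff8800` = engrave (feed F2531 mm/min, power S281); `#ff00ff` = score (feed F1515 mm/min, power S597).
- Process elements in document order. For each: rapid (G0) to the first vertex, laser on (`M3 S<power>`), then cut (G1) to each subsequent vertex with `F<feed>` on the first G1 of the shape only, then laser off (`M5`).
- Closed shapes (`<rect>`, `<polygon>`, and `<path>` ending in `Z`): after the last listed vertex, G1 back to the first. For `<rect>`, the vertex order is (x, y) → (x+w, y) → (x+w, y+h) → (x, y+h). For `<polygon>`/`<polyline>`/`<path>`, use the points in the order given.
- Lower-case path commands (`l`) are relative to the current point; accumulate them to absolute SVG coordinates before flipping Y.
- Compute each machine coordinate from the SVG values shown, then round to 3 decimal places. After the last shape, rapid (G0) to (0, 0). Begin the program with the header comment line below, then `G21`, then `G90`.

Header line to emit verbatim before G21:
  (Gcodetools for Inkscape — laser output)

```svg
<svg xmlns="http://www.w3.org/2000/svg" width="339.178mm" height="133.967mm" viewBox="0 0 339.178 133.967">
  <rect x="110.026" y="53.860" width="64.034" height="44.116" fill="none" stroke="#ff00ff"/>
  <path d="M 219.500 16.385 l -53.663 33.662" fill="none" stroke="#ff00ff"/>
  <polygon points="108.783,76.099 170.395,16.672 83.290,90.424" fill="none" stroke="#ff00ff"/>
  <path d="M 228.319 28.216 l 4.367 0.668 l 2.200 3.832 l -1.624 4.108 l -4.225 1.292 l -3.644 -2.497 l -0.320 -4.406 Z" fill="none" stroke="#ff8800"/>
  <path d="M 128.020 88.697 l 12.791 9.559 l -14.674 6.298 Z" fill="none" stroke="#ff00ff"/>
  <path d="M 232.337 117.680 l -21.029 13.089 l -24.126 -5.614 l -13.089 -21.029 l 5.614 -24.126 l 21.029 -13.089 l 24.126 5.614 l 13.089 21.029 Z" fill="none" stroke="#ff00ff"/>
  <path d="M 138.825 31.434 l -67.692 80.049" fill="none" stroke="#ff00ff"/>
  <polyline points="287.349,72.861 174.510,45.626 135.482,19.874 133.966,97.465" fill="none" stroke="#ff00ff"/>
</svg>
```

(Gcodetools for Inkscape — laser output)
G21
G90
G0 X110.026 Y80.107
M3 S597
G1 X174.060 Y80.107 F1515
G1 X174.060 Y35.991
G1 X110.026 Y35.991
G1 X110.026 Y80.107
M5
G0 X219.500 Y117.582
M3 S597
G1 X165.837 Y83.920 F1515
M5
G0 X108.783 Y57.868
M3 S597
G1 X170.395 Y117.295 F1515
G1 X83.290 Y43.543
G1 X108.783 Y57.868
M5
G0 X228.319 Y105.751
M3 S281
G1 X232.686 Y105.083 F2531
G1 X234.886 Y101.251
G1 X233.262 Y97.143
G1 X229.037 Y95.851
G1 X225.393 Y98.348
G1 X225.073 Y102.754
G1 X228.319 Y105.751
M5
G0 X128.020 Y45.270
M3 S597
G1 X140.811 Y35.711 F1515
G1 X126.137 Y29.413
G1 X128.020 Y45.270
M5
G0 X232.337 Y16.287
M3 S597
G1 X211.308 Y3.198 F1515
G1 X187.182 Y8.812
G1 X174.093 Y29.841
G1 X179.707 Y53.967
G1 X200.736 Y67.056
G1 X224.862 Y61.442
G1 X237.951 Y40.413
G1 X232.337 Y16.287
M5
G0 X138.825 Y102.533
M3 S597
G1 X71.133 Y22.484 F1515
M5
G0 X287.349 Y61.106
M3 S597
G1 X174.510 Y88.341 F1515
G1 X135.482 Y114.093
G1 X133.966 Y36.502
M5
G0 X0.000 Y0.000

Since the viewBox matches the mm dimensions, user units are millimetres directly. The only transform is the Y-flip y_m = 133.967 − y_svg.

Shape 1 is a rectangle drawn with `<rect>`. Its stroke #ff00ff means score at S597, F1515. After flipping Y the toolpath is (110.026,80.107) → (174.060,80.107) → (174.060,35.991) → (110.026,35.991) → (110.026,80.107), returning to the start.

Shape 2 is a line segment drawn with `<path>`. Its stroke #ff00ff means score at S597, F1515. After flipping Y the toolpath is (219.500,117.582) → (165.837,83.920).

Shape 3 is a closed polygon drawn with `<polygon>`. Its stroke #ff00ff means score at S597, F1515. After flipping Y the toolpath is (108.783,57.868) → (170.395,117.295) → (83.290,43.543) → (108.783,57.868), returning to the start.

Shape 4 is a regular polygon drawn with `<path>`. Its stroke #ff8800 means engrave at S281, F2531. After flipping Y the toolpath is (228.319,105.751) → (232.686,105.083) → (234.886,101.251) → (233.262,97.143) → (229.037,95.851) → (225.393,98.348) → (225.073,102.754) → (228.319,105.751), returning to the start.

Shape 5 is a regular polygon drawn with `<path>`. Its stroke #ff00ff means score at S597, F1515. After flipping Y the toolpath is (128.020,45.270) → (140.811,35.711) → (126.137,29.413) → (128.020,45.270), returning to the start.

Shape 6 is a regular polygon drawn with `<path>`. Its stroke #ff00ff means score at S597, F1515. After flipping Y the toolpath is (232.337,16.287) → (211.308,3.198) → (187.182,8.812) → (174.093,29.841) → (179.707,53.967) → (200.736,67.056) → (224.862,61.442) → (237.951,40.413) → (232.337,16.287), returning to the start.

Shape 7 is a line segment drawn with `<path>`. Its stroke #ff00ff means score at S597, F1515. After flipping Y the toolpath is (138.825,102.533) → (71.133,22.484).

Shape 8 is a open polyline drawn with `<polyline>`. Its stroke #ff00ff means score at S597, F1515. After flipping Y the toolpath is (287.349,61.106) → (174.510,88.341) → (135.482,114.093) → (133.966,36.502).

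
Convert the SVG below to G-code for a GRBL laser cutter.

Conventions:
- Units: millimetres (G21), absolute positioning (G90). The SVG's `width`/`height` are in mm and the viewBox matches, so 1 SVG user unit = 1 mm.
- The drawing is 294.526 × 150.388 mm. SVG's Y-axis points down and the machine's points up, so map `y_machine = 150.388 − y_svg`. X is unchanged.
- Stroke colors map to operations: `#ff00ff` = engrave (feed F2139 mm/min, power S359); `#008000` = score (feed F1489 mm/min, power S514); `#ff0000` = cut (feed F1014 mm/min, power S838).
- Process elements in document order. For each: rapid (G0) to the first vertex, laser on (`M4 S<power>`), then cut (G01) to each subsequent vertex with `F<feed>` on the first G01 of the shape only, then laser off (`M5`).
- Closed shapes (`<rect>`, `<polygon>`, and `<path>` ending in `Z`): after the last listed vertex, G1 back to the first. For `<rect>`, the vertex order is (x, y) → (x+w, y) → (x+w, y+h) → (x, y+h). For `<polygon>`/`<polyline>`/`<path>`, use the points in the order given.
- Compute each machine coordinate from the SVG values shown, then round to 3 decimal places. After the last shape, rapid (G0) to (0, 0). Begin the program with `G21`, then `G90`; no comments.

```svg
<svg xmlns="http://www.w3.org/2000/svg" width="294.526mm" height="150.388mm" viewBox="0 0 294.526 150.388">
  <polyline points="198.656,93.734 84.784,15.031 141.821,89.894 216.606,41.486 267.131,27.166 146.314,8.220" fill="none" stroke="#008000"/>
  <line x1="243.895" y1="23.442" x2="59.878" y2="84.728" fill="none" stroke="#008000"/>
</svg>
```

G21
G90
G0 X198.656 Y56.654
M4 S514
G01 X84.784 Y135.357 F1489
G01 X141.821 Y60.494
G01 X216.606 Y108.902
G01 X267.131 Y123.222
G01 X146.314 Y142.168
M5
G0 X243.895 Y126.946
M4 S514
G01 X59.878 Y65.660 F1489
M5
G0 X0.000 Y0.000

Since the viewBox matches the mm dimensions, user units are millimetres directly. The only transform is the Y-flip y_m = 150.388 − y_svg.

Shape 1 is a open polyline drawn with `<polyline>`. Its stroke #008000 means score at S514, F1489. After flipping Y the toolpath is (198.656,56.654) → (84.784,135.357) → (141.821,60.494) → (216.606,108.902) → (267.131,123.222) → (146.314,142.168).

Shape 2 is a line segment drawn with `<line>`. Its stroke #008000 means score at S514, F1489. After flipping Y the toolpath is (243.895,126.946) → (59.878,65.660).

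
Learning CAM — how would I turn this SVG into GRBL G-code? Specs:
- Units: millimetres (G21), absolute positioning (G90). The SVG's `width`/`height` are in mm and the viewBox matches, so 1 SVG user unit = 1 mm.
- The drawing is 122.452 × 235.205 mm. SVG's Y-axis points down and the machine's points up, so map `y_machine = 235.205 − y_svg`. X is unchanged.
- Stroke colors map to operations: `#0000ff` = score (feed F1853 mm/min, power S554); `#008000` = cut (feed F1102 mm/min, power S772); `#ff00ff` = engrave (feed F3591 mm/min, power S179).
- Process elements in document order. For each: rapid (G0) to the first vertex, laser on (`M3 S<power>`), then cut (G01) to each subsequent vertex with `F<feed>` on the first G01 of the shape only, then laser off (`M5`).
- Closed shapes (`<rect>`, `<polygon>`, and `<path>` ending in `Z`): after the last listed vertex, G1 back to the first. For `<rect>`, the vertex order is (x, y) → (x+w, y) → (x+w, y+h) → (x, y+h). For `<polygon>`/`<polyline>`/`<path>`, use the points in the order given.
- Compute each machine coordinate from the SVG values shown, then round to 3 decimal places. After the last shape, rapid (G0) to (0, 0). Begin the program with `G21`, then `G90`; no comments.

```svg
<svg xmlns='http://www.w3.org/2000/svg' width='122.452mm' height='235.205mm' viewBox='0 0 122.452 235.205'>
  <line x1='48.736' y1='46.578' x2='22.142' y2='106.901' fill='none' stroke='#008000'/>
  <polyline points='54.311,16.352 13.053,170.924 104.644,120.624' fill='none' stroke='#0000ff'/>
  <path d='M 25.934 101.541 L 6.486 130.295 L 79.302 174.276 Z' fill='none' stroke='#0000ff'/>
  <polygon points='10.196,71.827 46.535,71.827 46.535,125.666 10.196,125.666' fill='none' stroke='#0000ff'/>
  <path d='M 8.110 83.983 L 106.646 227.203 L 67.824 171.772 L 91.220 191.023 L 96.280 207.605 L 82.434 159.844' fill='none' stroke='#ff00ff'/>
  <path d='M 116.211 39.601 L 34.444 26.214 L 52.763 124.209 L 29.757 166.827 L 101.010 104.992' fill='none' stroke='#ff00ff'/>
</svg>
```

G21
G90
G0 X48.736 Y188.627
M3 S772
G01 X22.142 Y128.304 F1102
M5
G0 X54.311 Y218.853
M3 S554
G01 X13.053 Y64.281 F1853
G01 X104.644 Y114.581
M5
G0 X25.934 Y133.664
M3 S554
G01 X6.486 Y104.910 F1853
G01 X79.302 Y60.929
G01 X25.934 Y133.664
M5
G0 X10.196 Y163.378
M3 S554
G01 X46.535 Y163.378 F1853
G01 X46.535 Y109.539
G01 X10.196 Y109.539
G01 X10.196 Y163.378
M5
G0 X8.110 Y151.222
M3 S179
G01 X106.646 Y8.002 F3591
G01 X67.824 Y63.433
G01 X91.220 Y44.182
G01 X96.280 Y27.600
G01 X82.434 Y75.361
M5
G0 X116.211 Y195.604
M3 S179
G01 X34.444 Y208.991 F3591
G01 X52.763 Y110.996
G01 X29.757 Y68.378
G01 X101.010 Y130.213
M5
G0 X0.000 Y0.000

1 u = 1 mm; y_m = 235.205 − y.

[1] `<line>` line segment, #008000→cut S772 F1102: (48.736,188.627) → (22.142,128.304)

[2] `<polyline>` open polyline, #0000ff→score S554 F1853: (54.311,218.853) → (13.053,64.281) → (104.644,114.581)

[3] `<path>` closed polygon, #0000ff→score S554 F1853: (25.934,133.664) → (6.486,104.910) → (79.302,60.929) → (25.934,133.664) (closed)

[4] `<polygon>` rectangle, #0000ff→score S554 F1853: (10.196,163.378) → (46.535,163.378) → (46.535,109.539) → (10.196,109.539) → (10.196,163.378) (closed)

[5] `<path>` open polyline, #ff00ff→engrave S179 F3591: (8.110,151.222) → (106.646,8.002) → (67.824,63.433) → (91.220,44.182) → (96.280,27.600) → (82.434,75.361)

[6] `<path>` open polyline, #ff00ff→engrave S179 F3591: (116.211,195.604) → (34.444,208.991) → (52.763,110.996) → (29.757,68.378) → (101.010,130.213)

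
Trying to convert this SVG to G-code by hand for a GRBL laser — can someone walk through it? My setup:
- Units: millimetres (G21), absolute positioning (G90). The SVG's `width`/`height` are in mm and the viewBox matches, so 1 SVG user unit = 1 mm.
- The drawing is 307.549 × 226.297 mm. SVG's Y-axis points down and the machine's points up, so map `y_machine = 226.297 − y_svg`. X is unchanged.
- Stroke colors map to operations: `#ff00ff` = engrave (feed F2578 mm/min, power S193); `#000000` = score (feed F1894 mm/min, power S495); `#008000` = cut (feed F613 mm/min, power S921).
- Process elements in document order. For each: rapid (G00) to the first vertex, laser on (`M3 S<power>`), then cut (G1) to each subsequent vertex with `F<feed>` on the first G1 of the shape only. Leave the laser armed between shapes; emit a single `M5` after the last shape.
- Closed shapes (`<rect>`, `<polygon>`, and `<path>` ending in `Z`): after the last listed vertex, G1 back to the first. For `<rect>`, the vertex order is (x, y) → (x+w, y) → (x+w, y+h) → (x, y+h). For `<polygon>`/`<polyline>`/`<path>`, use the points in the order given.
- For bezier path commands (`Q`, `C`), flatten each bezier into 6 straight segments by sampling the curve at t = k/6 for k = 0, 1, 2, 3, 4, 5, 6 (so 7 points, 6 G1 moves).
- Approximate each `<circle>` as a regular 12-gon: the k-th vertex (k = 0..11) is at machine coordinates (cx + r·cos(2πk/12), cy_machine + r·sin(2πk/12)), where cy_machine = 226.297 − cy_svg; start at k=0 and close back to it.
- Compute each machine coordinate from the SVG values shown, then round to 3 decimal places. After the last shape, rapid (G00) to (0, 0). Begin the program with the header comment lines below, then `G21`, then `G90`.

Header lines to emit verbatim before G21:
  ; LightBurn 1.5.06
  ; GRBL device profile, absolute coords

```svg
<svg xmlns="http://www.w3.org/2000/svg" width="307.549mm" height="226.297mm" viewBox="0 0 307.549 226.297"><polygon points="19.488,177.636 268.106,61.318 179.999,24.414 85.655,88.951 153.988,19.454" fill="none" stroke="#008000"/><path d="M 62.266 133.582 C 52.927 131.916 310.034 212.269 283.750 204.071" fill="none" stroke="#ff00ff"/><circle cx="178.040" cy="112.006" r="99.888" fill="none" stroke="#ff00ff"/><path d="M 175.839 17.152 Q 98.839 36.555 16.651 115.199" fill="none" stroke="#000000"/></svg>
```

viewBox `0 0 307.549 226.297` with mm width/height → 1 unit = 1 mm. Flip: y_m = 226.297 − y_svg.

**Shape 1** — `<polygon>` closed polygon, stroke `#008000` → cut (S921, F613). Machine vertices: (19.488,48.661) → (268.106,164.979) → (179.999,201.883) → (85.655,137.346) → (153.988,206.843) → (19.488,48.661). Closed: final G1 returns to the first vertex.

**Shape 2** — `<path>` cubic bezier, stroke `#ff00ff` → engrave (S193, F2578). Control points (SVG): P0=(62.266,133.582), P1=(52.927,131.916), P2=(310.034,212.269), P3=(283.750,204.071); sampled at t=k/6. Machine vertices: (62.266,92.715) → (77.255,87.503) → (121.378,73.359) → (179.362,55.021) → (235.935,37.228) → (275.822,24.717) → (283.750,22.226). Open path.

**Shape 3** — `<circle>` circle, stroke `#ff00ff` → engrave (S193, F2578). Machine vertices: (277.928,114.291) → (264.546,164.235) → (227.984,200.797) → (178.040,214.179) → (128.096,200.797) → (91.534,164.235) → (78.152,114.291) → (91.534,64.347) → (128.096,27.785) → (178.040,14.403) → (227.984,27.785) → (264.546,64.347) → (277.928,114.291). Closed: final G1 returns to the first vertex.

**Shape 4** — `<path>` quadratic bezier, stroke `#000000` → score (S495, F1894). Control points (SVG): P0=(175.839,17.152), P1=(98.839,36.555), P2=(16.651,115.199); sampled at t=k/6. Machine vertices: (175.839,209.145) → (150.028,201.032) → (123.929,189.627) → (97.542,174.932) → (70.867,156.945) → (43.903,135.667) → (16.651,111.098). Open path.

; LightBurn 1.5.06
; GRBL device profile, absolute coords
G21
G90
G00 X19.488 Y48.661
M3 S921
G1 X268.106 Y164.979 F613
G1 X179.999 Y201.883
G1 X85.655 Y137.346
G1 X153.988 Y206.843
G1 X19.488 Y48.661
G00 X62.266 Y92.715
M3 S193
G1 X77.255 Y87.503 F2578
G1 X121.378 Y73.359
G1 X179.362 Y55.021
G1 X235.935 Y37.228
G1 X275.822 Y24.717
G1 X283.750 Y22.226
G00 X277.928 Y114.291
M3 S193
G1 X264.546 Y164.235 F2578
G1 X227.984 Y200.797
G1 X178.040 Y214.179
G1 X128.096 Y200.797
G1 X91.534 Y164.235
G1 X78.152 Y114.291
G1 X91.534 Y64.347
G1 X128.096 Y27.785
G1 X178.040 Y14.403
G1 X227.984 Y27.785
G1 X264.546 Y64.347
G1 X277.928 Y114.291
G00 X175.839 Y209.145
M3 S495
G1 X150.028 Y201.032 F1894
G1 X123.929 Y189.627
G1 X97.542 Y174.932
G1 X70.867 Y156.945
G1 X43.903 Y135.667
G1 X16.651 Y111.098
M5
G00 X0.000 Y0.000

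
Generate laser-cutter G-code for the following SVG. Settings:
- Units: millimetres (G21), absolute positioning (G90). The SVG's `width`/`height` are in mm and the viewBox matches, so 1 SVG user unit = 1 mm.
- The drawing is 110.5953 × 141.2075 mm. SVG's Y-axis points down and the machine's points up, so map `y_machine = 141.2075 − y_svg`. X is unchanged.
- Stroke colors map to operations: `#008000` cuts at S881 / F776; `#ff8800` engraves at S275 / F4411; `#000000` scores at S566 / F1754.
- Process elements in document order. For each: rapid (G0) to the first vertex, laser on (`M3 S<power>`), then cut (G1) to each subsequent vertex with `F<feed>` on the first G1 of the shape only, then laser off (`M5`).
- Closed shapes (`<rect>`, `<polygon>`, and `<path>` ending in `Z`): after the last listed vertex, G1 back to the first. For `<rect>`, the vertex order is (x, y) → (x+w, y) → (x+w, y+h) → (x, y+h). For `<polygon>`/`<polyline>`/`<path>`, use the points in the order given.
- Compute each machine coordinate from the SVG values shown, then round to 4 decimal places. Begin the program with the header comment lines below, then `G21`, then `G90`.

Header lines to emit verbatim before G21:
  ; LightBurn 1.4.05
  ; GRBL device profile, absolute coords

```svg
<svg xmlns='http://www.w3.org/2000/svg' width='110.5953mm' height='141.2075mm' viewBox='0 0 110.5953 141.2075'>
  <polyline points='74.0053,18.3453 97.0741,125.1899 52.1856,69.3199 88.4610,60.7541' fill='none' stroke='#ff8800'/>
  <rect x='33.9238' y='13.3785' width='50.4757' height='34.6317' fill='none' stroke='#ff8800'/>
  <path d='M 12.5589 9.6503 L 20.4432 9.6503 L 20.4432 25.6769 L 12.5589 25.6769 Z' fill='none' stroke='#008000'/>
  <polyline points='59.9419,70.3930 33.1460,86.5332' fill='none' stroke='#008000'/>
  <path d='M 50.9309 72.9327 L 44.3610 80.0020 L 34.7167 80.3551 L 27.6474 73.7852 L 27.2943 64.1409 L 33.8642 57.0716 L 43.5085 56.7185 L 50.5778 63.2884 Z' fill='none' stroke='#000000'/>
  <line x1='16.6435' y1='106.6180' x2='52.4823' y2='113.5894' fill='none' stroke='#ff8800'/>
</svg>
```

; LightBurn 1.4.05
; GRBL device profile, absolute coords
G21
G90
G0 X74.0053 Y122.8622
M3 S275
G1 X97.0741 Y16.0176 F4411
G1 X52.1856 Y71.8876
G1 X88.4610 Y80.4534
M5
G0 X33.9238 Y127.8290
M3 S275
G1 X84.3995 Y127.8290 F4411
G1 X84.3995 Y93.1973
G1 X33.9238 Y93.1973
G1 X33.9238 Y127.8290
M5
G0 X12.5589 Y131.5572
M3 S881
G1 X20.4432 Y131.5572 F776
G1 X20.4432 Y115.5306
G1 X12.5589 Y115.5306
G1 X12.5589 Y131.5572
M5
G0 X59.9419 Y70.8145
M3 S881
G1 X33.1460 Y54.6743 F776
M5
G0 X50.9309 Y68.2748
M3 S566
G1 X44.3610 Y61.2055 F1754
G1 X34.7167 Y60.8524
G1 X27.6474 Y67.4223
G1 X27.2943 Y77.0666
G1 X33.8642 Y84.1359
G1 X43.5085 Y84.4890
G1 X50.5778 Y77.9191
G1 X50.9309 Y68.2748
M5
G0 X16.6435 Y34.5895
M3 S275
G1 X52.4823 Y27.6181 F4411
M5

1 u = 1 mm; y_m = 141.2075 − y.

[1] `<polyline>` open polyline, #ff8800→engrave S275 F4411: (74.0053,122.8622) → (97.0741,16.0176) → (52.1856,71.8876) → (88.4610,80.4534)

[2] `<rect>` rectangle, #ff8800→engrave S275 F4411: (33.9238,127.8290) → (84.3995,127.8290) → (84.3995,93.1973) → (33.9238,93.1973) → (33.9238,127.8290) (closed)

[3] `<path>` rectangle, #008000→cut S881 F776: (12.5589,131.5572) → (20.4432,131.5572) → (20.4432,115.5306) → (12.5589,115.5306) → (12.5589,131.5572) (closed)

[4] `<polyline>` line segment, #008000→cut S881 F776: (59.9419,70.8145) → (33.1460,54.6743)

[5] `<path>` regular polygon, #000000→score S566 F1754: (50.9309,68.2748) → (44.3610,61.2055) → (34.7167,60.8524) → (27.6474,67.4223) → (27.2943,77.0666) → (33.8642,84.1359) → (43.5085,84.4890) → (50.5778,77.9191) → (50.9309,68.2748) (closed)

[6] `<line>` line segment, #ff8800→engrave S275 F4411: (16.6435,34.5895) → (52.4823,27.6181)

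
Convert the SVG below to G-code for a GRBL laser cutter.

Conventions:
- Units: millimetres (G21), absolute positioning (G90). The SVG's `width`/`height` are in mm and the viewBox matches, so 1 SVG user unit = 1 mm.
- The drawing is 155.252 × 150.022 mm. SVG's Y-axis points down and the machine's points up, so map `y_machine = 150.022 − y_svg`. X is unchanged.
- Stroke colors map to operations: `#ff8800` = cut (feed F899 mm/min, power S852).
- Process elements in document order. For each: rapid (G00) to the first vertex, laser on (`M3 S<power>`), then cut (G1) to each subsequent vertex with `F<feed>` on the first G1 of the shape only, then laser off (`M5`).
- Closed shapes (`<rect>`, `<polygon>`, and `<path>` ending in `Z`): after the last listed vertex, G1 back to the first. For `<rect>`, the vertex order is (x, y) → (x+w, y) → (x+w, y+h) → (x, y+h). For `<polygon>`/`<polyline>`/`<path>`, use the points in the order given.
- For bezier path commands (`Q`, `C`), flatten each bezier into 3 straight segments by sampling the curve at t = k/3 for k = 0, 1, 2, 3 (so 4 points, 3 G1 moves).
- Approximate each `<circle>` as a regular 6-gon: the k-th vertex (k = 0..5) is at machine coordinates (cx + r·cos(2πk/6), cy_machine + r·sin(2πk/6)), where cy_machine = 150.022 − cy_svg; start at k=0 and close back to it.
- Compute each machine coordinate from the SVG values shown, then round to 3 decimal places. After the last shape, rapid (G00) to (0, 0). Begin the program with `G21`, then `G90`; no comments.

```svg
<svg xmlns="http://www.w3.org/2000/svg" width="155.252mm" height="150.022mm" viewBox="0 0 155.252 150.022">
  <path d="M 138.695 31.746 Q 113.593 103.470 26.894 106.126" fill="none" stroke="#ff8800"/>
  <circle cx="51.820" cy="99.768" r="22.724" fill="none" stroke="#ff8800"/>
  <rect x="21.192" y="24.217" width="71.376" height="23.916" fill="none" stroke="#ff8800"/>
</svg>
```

1 u = 1 mm; y_m = 150.022 − y.

[1] `<path>` quadratic bezier, #ff8800→cut S852 F899: (138.695,118.276) → (115.116,78.134) → (77.849,53.341) → (26.894,43.896)

[2] `<circle>` circle, #ff8800→cut S852 F899: (74.544,50.254) → (63.182,69.934) → (40.458,69.934) → (29.096,50.254) → (40.458,30.574) → (63.182,30.574) → (74.544,50.254) (closed)

[3] `<rect>` rectangle, #ff8800→cut S852 F899: (21.192,125.805) → (92.568,125.805) → (92.568,101.889) → (21.192,101.889) → (21.192,125.805) (closed)

G21
G90
G00 X138.695 Y118.276
M3 S852
G1 X115.116 Y78.134 F899
G1 X77.849 Y53.341
G1 X26.894 Y43.896
M5
G00 X74.544 Y50.254
M3 S852
G1 X63.182 Y69.934 F899
G1 X40.458 Y69.934
G1 X29.096 Y50.254
G1 X40.458 Y30.574
G1 X63.182 Y30.574
G1 X74.544 Y50.254
M5
G00 X21.192 Y125.805
M3 S852
G1 X92.568 Y125.805 F899
G1 X92.568 Y101.889
G1 X21.192 Y101.889
G1 X21.192 Y125.805
M5
G00 X0.000 Y0.000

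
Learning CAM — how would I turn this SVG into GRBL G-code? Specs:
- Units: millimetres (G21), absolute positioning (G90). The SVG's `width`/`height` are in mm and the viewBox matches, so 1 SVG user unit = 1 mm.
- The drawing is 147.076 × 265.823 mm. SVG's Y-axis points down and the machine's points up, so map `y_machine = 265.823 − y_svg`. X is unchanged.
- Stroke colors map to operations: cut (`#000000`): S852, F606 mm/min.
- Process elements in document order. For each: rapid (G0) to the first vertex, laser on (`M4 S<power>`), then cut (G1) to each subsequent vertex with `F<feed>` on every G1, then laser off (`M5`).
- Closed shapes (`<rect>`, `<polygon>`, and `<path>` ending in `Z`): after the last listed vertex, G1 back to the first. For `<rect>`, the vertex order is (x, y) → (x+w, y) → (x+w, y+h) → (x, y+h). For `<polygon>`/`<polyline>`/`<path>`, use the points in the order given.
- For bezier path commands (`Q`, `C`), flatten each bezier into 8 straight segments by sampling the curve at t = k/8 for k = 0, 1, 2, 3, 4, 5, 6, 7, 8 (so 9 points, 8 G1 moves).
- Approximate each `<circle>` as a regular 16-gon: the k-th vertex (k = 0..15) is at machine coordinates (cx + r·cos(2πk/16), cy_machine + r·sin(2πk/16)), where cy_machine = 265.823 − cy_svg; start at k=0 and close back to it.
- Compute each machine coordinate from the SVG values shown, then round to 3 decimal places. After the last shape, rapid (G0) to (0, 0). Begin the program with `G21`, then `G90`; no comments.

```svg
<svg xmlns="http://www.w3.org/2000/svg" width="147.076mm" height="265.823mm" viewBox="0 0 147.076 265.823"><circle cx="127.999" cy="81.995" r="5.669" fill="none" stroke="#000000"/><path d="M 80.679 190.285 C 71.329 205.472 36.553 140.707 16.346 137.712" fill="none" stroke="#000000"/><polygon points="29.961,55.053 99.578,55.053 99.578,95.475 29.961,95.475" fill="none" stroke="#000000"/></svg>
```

G21
G90
G0 X133.668 Y183.828
M4 S852
G1 X133.236 Y185.997 F606
G1 X132.008 Y187.837 F606
G1 X130.168 Y189.065 F606
G1 X127.999 Y189.497 F606
G1 X125.830 Y189.065 F606
G1 X123.990 Y187.837 F606
G1 X122.762 Y185.997 F606
G1 X122.330 Y183.828 F606
G1 X122.762 Y181.659 F606
G1 X123.990 Y179.819 F606
G1 X125.830 Y178.591 F606
G1 X127.999 Y178.159 F606
G1 X130.168 Y178.591 F606
G1 X132.008 Y179.819 F606
G1 X133.236 Y181.659 F606
G1 X133.668 Y183.828 F606
M5
G0 X80.679 Y75.538
M4 S852
G1 X76.059 Y73.314 F606
G1 X69.524 Y76.924 F606
G1 X61.543 Y84.709 F606
G1 X52.584 Y95.006 F606
G1 X43.116 Y106.156 F606
G1 X33.608 Y116.497 F606
G1 X24.528 Y124.369 F606
G1 X16.346 Y128.111 F606
M5
G0 X29.961 Y210.770
M4 S852
G1 X99.578 Y210.770 F606
G1 X99.578 Y170.348 F606
G1 X29.961 Y170.348 F606
G1 X29.961 Y210.770 F606
M5
G0 X0.000 Y0.000

viewBox `0 0 147.076 265.823` with mm width/height → 1 unit = 1 mm. Flip: y_m = 265.823 − y_svg.

**Shape 1** — `<circle>` circle, stroke `#000000` → cut (S852, F606). Machine vertices: (133.668,183.828) → (133.236,185.997) → (132.008,187.837) → (130.168,189.065) → (127.999,189.497) → (125.830,189.065) → (123.990,187.837) → (122.762,185.997) → (122.330,183.828) → (122.762,181.659) → (123.990,179.819) → (125.830,178.591) → (127.999,178.159) → (130.168,178.591) → (132.008,179.819) → (133.236,181.659) → (133.668,183.828). Closed: final G1 returns to the first vertex.

**Shape 2** — `<path>` cubic bezier, stroke `#000000` → cut (S852, F606). Control points (SVG): P0=(80.679,190.285), P1=(71.329,205.472), P2=(36.553,140.707), P3=(16.346,137.712); sampled at t=k/8. Machine vertices: (80.679,75.538) → (76.059,73.314) → (69.524,76.924) → (61.543,84.709) → (52.584,95.006) → (43.116,106.156) → (33.608,116.497) → (24.528,124.369) → (16.346,128.111). Open path.

**Shape 3** — `<polygon>` rectangle, stroke `#000000` → cut (S852, F606). Machine vertices: (29.961,210.770) → (99.578,210.770) → (99.578,170.348) → (29.961,170.348) → (29.961,210.770). Closed: final G1 returns to the first vertex.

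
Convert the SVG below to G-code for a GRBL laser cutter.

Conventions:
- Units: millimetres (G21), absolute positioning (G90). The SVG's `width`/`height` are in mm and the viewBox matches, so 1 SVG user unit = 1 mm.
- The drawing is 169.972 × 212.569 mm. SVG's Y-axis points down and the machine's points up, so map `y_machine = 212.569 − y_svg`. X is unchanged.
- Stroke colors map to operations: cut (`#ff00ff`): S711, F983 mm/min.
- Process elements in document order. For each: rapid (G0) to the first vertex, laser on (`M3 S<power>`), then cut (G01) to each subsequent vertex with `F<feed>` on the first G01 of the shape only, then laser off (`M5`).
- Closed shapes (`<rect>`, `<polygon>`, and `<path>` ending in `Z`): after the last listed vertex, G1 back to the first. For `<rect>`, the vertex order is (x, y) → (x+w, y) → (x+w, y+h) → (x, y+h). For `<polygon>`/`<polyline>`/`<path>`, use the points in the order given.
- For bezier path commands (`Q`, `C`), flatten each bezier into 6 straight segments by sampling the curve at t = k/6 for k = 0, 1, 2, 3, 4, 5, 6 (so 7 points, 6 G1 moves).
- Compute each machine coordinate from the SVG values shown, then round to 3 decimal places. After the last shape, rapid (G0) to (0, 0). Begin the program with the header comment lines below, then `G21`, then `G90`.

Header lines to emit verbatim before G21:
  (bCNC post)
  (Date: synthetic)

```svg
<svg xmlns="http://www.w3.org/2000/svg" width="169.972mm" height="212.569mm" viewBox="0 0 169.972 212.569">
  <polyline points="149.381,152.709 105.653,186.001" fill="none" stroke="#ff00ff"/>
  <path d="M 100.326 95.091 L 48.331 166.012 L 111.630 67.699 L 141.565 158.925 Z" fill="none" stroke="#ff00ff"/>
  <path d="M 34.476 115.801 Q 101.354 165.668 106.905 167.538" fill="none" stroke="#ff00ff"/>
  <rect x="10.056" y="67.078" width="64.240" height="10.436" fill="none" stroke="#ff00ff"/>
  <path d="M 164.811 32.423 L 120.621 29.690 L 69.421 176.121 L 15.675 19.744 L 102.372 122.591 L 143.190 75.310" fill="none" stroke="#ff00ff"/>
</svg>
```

Since the viewBox matches the mm dimensions, user units are millimetres directly. The only transform is the Y-flip y_m = 212.569 − y_svg.

Shape 1 is a line segment drawn with `<polyline>`. Its stroke #ff00ff means cut at S711, F983. After flipping Y the toolpath is (149.381,59.860) → (105.653,26.568).

Shape 2 is a closed polygon drawn with `<path>`. Its stroke #ff00ff means cut at S711, F983. After flipping Y the toolpath is (100.326,117.478) → (48.331,46.557) → (111.630,144.870) → (141.565,53.644) → (100.326,117.478), returning to the start.

Shape 3 is a quadratic bezier drawn with `<path>`. Its stroke #ff00ff means cut at S711, F983. After flipping Y the toolpath is (34.476,96.768) → (55.065,81.479) → (72.247,68.856) → (86.022,58.900) → (96.390,51.611) → (103.351,46.988) → (106.905,45.031).

Shape 4 is a rectangle drawn with `<rect>`. Its stroke #ff00ff means cut at S711, F983. After flipping Y the toolpath is (10.056,145.491) → (74.296,145.491) → (74.296,135.055) → (10.056,135.055) → (10.056,145.491), returning to the start.

Shape 5 is a open polyline drawn with `<path>`. Its stroke #ff00ff means cut at S711, F983. After flipping Y the toolpath is (164.811,180.146) → (120.621,182.879) → (69.421,36.448) → (15.675,192.825) → (102.372,89.978) → (143.190,137.259).

(bCNC post)
(Date: synthetic)
G21
G90
G0 X149.381 Y59.860
M3 S711
G01 X105.653 Y26.568 F983
M5
G0 X100.326 Y117.478
M3 S711
G01 X48.331 Y46.557 F983
G01 X111.630 Y144.870
G01 X141.565 Y53.644
G01 X100.326 Y117.478
M5
G0 X34.476 Y96.768
M3 S711
G01 X55.065 Y81.479 F983
G01 X72.247 Y68.856
G01 X86.022 Y58.900
G01 X96.390 Y51.611
G01 X103.351 Y46.988
G01 X106.905 Y45.031
M5
G0 X10.056 Y145.491
M3 S711
G01 X74.296 Y145.491 F983
G01 X74.296 Y135.055
G01 X10.056 Y135.055
G01 X10.056 Y145.491
M5
G0 X164.811 Y180.146
M3 S711
G01 X120.621 Y182.879 F983
G01 X69.421 Y36.448
G01 X15.675 Y192.825
G01 X102.372 Y89.978
G01 X143.190 Y137.259
M5
G0 X0.000 Y0.000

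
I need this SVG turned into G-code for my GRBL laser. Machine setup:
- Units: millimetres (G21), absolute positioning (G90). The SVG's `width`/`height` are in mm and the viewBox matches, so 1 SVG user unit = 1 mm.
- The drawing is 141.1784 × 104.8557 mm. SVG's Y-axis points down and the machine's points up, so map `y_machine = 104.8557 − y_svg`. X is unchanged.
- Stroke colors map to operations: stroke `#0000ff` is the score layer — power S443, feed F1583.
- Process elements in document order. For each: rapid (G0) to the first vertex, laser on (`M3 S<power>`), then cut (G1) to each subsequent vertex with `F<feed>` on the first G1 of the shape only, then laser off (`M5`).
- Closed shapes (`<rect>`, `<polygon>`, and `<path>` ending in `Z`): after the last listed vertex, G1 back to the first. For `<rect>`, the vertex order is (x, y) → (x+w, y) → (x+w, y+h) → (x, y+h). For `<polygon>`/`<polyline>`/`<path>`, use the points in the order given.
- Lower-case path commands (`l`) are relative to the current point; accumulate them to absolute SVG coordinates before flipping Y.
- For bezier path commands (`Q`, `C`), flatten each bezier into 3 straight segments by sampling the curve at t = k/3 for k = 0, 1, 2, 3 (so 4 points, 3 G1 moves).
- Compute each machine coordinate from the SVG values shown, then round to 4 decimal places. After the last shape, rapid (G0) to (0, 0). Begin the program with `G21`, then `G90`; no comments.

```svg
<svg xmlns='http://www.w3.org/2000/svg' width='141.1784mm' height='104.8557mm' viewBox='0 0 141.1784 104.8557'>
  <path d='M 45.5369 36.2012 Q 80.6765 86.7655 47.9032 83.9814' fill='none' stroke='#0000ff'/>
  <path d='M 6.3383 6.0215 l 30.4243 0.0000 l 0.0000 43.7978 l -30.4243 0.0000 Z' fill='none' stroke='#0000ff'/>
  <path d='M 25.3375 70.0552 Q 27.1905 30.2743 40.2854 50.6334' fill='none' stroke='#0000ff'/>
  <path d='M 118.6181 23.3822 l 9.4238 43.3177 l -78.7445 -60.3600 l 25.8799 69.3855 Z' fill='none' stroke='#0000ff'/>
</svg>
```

viewBox `0 0 141.1784 104.8557` with mm width/height → 1 unit = 1 mm. Flip: y_m = 104.8557 − y_svg.

**Shape 1** — `<path>` quadratic bezier, stroke `#0000ff` → score (S443, F1583). Control points (SVG): P0=(45.5369,36.2012), P1=(80.6765,86.7655), P2=(47.9032,83.9814); sampled at t=k/3. Machine vertices: (45.5369,68.6545) → (61.4174,40.8726) → (62.2062,24.9458) → (47.9032,20.8743). Open path.

**Shape 2** — `<path>` rectangle, stroke `#0000ff` → score (S443, F1583). Machine vertices: (6.3383,98.8342) → (36.7626,98.8342) → (36.7626,55.0364) → (6.3383,55.0364) → (6.3383,98.8342). Closed: final G1 returns to the first vertex.

**Shape 3** — `<path>` quadratic bezier, stroke `#0000ff` → score (S443, F1583). Control points (SVG): P0=(25.3375,70.0552), P1=(27.1905,30.2743), P2=(40.2854,50.6334); sampled at t=k/3. Machine vertices: (25.3375,34.8005) → (27.8219,54.6389) → (32.8046,61.1128) → (40.2854,54.2223). Open path.

**Shape 4** — `<path>` closed polygon, stroke `#0000ff` → score (S443, F1583). Machine vertices: (118.6181,81.4735) → (128.0419,38.1558) → (49.2974,98.5158) → (75.1773,29.1303) → (118.6181,81.4735). Closed: final G1 returns to the first vertex.

G21
G90
G0 X45.5369 Y68.6545
M3 S443
G1 X61.4174 Y40.8726 F1583
G1 X62.2062 Y24.9458
G1 X47.9032 Y20.8743
M5
G0 X6.3383 Y98.8342
M3 S443
G1 X36.7626 Y98.8342 F1583
G1 X36.7626 Y55.0364
G1 X6.3383 Y55.0364
G1 X6.3383 Y98.8342
M5
G0 X25.3375 Y34.8005
M3 S443
G1 X27.8219 Y54.6389 F1583
G1 X32.8046 Y61.1128
G1 X40.2854 Y54.2223
M5
G0 X118.6181 Y81.4735
M3 S443
G1 X128.0419 Y38.1558 F1583
G1 X49.2974 Y98.5158
G1 X75.1773 Y29.1303
G1 X118.6181 Y81.4735
M5
G0 X0.0000 Y0.0000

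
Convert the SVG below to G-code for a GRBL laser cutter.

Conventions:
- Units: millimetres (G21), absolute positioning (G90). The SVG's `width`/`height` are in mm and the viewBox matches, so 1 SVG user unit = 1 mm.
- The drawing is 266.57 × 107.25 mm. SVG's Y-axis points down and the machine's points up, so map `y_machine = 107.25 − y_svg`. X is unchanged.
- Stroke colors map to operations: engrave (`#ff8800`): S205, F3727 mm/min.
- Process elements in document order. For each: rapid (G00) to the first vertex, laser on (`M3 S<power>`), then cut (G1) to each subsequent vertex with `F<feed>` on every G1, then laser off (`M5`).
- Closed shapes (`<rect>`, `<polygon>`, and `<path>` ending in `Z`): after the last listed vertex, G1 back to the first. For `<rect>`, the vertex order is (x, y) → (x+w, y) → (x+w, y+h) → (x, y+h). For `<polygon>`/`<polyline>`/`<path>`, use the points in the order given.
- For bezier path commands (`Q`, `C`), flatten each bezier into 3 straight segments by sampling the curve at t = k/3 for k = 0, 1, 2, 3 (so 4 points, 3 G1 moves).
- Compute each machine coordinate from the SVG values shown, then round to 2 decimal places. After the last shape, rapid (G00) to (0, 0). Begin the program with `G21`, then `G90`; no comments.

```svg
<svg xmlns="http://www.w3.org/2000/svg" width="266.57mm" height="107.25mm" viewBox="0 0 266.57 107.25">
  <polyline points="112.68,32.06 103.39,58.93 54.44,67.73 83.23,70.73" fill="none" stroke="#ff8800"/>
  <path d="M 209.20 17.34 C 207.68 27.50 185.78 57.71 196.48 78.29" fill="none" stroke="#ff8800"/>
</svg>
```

G21
G90
G00 X112.68 Y75.19
M3 S205
G1 X103.39 Y48.32 F3727
G1 X54.44 Y39.52 F3727
G1 X83.23 Y36.52 F3727
M5
G00 X209.20 Y89.91
M3 S205
G1 X202.85 Y74.17 F3727
G1 X194.68 Y51.65 F3727
G1 X196.48 Y28.96 F3727
M5
G00 X0.00 Y0.00

viewBox `0 0 266.57 107.25` with mm width/height → 1 unit = 1 mm. Flip: y_m = 107.25 − y_svg.

**Shape 1** — `<polyline>` open polyline, stroke `#ff8800` → engrave (S205, F3727). Machine vertices: (112.68,75.19) → (103.39,48.32) → (54.44,39.52) → (83.23,36.52). Open path.

**Shape 2** — `<path>` cubic bezier, stroke `#ff8800` → engrave (S205, F3727). Control points (SVG): P0=(209.20,17.34), P1=(207.68,27.50), P2=(185.78,57.71), P3=(196.48,78.29); sampled at t=k/3. Machine vertices: (209.20,89.91) → (202.85,74.17) → (194.68,51.65) → (196.48,28.96). Open path.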